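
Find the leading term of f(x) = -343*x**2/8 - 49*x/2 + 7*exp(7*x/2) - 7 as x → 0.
2401*x**3/48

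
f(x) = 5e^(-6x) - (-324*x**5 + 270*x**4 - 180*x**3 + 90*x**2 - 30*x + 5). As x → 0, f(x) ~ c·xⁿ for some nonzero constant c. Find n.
6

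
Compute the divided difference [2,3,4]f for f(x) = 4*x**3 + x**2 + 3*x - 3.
37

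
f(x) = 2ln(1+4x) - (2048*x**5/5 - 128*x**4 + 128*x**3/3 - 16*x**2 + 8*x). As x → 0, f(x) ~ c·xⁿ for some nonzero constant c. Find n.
6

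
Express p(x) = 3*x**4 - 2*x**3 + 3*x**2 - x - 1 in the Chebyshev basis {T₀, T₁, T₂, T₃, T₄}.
(13/8)T₀ + (-5/2)T₁ + (3)T₂ + (-1/2)T₃ + (3/8)T₄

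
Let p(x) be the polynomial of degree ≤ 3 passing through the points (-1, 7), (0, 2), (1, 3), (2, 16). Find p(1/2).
11/8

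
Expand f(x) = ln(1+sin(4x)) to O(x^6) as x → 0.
4*x - 8*x**2 + 32*x**3/3 - 64*x**4/3 + 128*x**5/3 + O(x**6)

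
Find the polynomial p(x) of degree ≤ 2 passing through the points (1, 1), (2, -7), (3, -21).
-3*x**2 + x + 3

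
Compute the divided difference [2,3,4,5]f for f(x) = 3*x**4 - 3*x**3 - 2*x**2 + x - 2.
39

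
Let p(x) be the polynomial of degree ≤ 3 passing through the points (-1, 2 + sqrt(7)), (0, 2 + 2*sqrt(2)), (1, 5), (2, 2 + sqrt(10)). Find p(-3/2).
-35*sqrt(2)/8 - 5*sqrt(10)/16 + 35*sqrt(7)/16 + 95/16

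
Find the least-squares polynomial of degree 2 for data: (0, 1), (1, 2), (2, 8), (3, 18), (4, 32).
31/35 + (-27/35)x + (15/7)x²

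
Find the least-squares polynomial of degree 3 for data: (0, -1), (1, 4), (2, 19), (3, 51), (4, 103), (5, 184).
-65/63 + (355/189)x + (139/63)x² + (26/27)x³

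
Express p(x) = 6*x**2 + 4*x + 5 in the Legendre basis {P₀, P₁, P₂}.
(7)P₀ + (4)P₁ + (4)P₂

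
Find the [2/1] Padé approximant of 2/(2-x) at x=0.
1/(1 - x/2)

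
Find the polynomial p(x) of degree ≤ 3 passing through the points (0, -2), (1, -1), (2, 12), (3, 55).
3*x**3 - 3*x**2 + x - 2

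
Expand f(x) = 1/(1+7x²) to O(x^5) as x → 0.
1 - 7*x**2 + 49*x**4 + O(x**5)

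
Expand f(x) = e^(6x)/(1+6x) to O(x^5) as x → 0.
1 + 18*x**2 - 72*x**3 + 486*x**4 + O(x**5)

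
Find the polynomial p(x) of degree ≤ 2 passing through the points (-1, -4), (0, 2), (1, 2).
-3*x**2 + 3*x + 2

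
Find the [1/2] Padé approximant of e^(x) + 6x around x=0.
(2017*x/291 + 1)/(-11*x**2/582 - 20*x/291 + 1)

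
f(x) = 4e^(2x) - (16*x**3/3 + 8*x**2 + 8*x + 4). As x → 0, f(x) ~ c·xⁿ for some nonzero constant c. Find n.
4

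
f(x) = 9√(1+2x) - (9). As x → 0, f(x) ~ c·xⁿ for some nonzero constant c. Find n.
1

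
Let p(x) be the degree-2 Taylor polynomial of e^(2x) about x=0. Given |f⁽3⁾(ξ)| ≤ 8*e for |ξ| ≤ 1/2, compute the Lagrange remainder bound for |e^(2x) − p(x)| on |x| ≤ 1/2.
e/6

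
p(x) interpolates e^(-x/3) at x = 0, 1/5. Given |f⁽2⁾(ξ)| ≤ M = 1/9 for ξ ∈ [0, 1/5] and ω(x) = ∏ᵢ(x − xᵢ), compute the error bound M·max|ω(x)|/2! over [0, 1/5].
1/1800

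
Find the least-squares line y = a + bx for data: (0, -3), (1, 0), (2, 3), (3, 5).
a = -14/5, b = 27/10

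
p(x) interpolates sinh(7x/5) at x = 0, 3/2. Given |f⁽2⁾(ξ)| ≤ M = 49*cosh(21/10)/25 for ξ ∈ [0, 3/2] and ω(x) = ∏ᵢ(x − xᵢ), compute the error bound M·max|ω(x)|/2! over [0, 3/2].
441*cosh(21/10)/800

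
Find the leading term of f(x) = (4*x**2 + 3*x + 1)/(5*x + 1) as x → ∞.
4*x/5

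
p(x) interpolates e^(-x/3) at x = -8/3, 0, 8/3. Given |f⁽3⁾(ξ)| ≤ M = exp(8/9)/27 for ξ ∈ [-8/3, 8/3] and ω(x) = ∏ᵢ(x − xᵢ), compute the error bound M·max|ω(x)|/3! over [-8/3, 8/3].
512*sqrt(3)*exp(8/9)/19683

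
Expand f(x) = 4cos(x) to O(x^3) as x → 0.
4 - 2*x**2 + O(x**3)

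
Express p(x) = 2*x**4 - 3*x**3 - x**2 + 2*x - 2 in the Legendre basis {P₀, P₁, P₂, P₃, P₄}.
(-29/15)P₀ + (1/5)P₁ + (10/21)P₂ + (-6/5)P₃ + (16/35)P₄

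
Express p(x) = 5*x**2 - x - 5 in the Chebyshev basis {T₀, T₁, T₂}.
(-5/2)T₀ - T₁ + (5/2)T₂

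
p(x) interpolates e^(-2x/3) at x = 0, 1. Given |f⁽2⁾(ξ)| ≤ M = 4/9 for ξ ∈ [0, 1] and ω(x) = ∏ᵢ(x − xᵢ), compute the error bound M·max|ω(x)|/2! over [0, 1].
1/18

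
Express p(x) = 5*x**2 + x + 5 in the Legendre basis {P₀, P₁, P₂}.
(20/3)P₀ + P₁ + (10/3)P₂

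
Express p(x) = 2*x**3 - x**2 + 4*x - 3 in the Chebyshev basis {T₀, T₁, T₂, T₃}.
(-7/2)T₀ + (11/2)T₁ + (-1/2)T₂ + (1/2)T₃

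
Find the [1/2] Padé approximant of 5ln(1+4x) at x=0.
20*x/(-4*x**2/3 + 2*x + 1)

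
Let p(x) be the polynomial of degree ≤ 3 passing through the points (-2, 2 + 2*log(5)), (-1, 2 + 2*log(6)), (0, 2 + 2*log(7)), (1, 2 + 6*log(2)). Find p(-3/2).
2 + log(12*2**(1/4)*3**(7/8)*5**(5/8)*7**(3/8)/7)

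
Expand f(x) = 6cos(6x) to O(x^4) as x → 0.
6 - 108*x**2 + O(x**4)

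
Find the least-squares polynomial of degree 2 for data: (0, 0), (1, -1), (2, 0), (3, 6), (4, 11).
-6/35 + (-137/70)x + (17/14)x²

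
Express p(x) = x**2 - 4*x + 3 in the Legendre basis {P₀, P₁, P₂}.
(10/3)P₀ + (-4)P₁ + (2/3)P₂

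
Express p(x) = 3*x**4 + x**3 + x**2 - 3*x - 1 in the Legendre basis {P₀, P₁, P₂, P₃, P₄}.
(-1/15)P₀ + (-12/5)P₁ + (50/21)P₂ + (2/5)P₃ + (24/35)P₄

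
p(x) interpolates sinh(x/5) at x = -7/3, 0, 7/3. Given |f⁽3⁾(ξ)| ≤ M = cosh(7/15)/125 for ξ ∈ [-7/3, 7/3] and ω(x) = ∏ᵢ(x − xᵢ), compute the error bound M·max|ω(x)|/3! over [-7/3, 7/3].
343*sqrt(3)*cosh(7/15)/91125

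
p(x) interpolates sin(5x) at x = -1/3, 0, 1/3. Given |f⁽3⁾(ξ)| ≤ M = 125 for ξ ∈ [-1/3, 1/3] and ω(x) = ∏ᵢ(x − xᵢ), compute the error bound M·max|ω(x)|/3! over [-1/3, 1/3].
125*sqrt(3)/729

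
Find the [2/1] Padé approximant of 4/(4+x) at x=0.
1/(x/4 + 1)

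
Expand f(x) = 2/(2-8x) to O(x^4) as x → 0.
1 + 4*x + 16*x**2 + 64*x**3 + O(x**4)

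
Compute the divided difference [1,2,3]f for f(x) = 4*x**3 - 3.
24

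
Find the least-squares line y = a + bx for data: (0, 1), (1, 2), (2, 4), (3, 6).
a = 7/10, b = 17/10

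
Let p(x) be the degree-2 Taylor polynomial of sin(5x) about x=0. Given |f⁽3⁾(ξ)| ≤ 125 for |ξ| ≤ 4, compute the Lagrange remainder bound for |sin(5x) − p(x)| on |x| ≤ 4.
4000/3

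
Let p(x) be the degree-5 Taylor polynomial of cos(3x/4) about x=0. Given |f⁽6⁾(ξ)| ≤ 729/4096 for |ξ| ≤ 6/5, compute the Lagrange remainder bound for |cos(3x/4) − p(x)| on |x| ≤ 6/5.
59049/80000000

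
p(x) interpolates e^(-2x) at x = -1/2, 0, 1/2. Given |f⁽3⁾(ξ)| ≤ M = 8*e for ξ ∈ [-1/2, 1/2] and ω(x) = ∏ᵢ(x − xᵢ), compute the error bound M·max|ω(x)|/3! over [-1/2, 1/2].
sqrt(3)*e/27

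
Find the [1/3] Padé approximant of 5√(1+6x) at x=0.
(105*x/4 + 5)/(27*x**3/8 - 9*x**2/4 + 9*x/4 + 1)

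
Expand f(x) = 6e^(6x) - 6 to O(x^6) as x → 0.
36*x + 108*x**2 + 216*x**3 + 324*x**4 + 1944*x**5/5 + O(x**6)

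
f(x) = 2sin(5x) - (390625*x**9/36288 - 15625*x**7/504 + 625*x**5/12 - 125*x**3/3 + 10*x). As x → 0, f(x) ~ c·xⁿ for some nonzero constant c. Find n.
11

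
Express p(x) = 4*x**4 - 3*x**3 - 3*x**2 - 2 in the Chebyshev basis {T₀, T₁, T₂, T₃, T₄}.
(-2)T₀ + (-9/4)T₁ + (1/2)T₂ + (-3/4)T₃ + (1/2)T₄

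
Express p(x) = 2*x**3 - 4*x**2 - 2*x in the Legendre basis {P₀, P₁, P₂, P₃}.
(-4/3)P₀ + (-4/5)P₁ + (-8/3)P₂ + (4/5)P₃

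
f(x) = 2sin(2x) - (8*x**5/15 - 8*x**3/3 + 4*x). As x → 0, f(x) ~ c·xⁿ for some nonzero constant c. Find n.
7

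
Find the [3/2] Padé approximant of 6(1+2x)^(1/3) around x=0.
(112*x**3/135 + 56*x**2/5 + 84*x/5 + 6)/(8*x**2/9 + 32*x/15 + 1)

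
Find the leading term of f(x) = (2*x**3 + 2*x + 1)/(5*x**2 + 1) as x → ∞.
2*x/5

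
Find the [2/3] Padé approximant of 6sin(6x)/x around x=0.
(36 - 756*x**2/5)/(9*x**2/5 + 1)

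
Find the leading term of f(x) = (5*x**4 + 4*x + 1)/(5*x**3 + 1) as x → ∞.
x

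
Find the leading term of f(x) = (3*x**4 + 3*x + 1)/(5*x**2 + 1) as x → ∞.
3*x**2/5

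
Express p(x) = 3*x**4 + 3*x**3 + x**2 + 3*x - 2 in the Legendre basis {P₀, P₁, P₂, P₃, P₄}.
(-16/15)P₀ + (24/5)P₁ + (50/21)P₂ + (6/5)P₃ + (24/35)P₄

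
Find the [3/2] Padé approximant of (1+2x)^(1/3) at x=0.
(56*x**3/405 + 28*x**2/15 + 14*x/5 + 1)/(8*x**2/9 + 32*x/15 + 1)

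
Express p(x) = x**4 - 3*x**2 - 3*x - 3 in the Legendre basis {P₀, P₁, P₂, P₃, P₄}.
(-19/5)P₀ + (-3)P₁ + (-10/7)P₂ + (8/35)P₄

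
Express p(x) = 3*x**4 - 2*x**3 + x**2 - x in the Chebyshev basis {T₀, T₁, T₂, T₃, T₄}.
(13/8)T₀ + (-5/2)T₁ + (2)T₂ + (-1/2)T₃ + (3/8)T₄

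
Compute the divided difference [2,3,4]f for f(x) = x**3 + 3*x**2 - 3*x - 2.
12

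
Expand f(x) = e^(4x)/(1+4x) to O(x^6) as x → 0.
1 + 8*x**2 - 64*x**3/3 + 96*x**4 - 5632*x**5/15 + O(x**6)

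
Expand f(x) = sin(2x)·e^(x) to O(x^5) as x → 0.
2*x + 2*x**2 - x**3/3 - x**4 + O(x**5)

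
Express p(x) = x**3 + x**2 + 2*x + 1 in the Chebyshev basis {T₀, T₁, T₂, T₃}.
(3/2)T₀ + (11/4)T₁ + (1/2)T₂ + (1/4)T₃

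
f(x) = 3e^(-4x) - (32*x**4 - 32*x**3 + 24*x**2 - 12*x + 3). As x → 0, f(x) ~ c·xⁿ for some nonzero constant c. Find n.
5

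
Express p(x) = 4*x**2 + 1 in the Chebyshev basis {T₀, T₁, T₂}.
(3)T₀ + (2)T₂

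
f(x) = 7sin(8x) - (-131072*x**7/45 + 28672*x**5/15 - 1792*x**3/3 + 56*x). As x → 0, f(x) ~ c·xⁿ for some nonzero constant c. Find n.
9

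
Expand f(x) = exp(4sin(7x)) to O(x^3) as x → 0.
1 + 28*x + 392*x**2 + O(x**3)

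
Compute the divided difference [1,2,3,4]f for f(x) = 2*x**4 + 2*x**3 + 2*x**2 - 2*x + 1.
22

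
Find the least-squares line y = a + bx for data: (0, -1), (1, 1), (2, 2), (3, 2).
a = -1/2, b = 1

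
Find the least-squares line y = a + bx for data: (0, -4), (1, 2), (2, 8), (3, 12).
a = -18/5, b = 27/5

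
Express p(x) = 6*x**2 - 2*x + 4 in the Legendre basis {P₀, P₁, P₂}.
(6)P₀ + (-2)P₁ + (4)P₂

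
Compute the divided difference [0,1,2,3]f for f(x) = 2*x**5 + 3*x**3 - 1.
53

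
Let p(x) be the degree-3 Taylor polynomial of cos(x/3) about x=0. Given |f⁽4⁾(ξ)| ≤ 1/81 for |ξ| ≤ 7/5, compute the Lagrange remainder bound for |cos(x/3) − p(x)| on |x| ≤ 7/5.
2401/1215000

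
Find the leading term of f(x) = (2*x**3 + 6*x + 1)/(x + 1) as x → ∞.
2*x**2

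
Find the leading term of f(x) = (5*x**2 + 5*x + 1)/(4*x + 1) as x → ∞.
5*x/4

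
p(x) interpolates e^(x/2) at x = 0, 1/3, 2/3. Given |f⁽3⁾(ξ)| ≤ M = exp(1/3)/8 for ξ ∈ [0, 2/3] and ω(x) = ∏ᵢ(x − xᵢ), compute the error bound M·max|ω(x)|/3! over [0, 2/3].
sqrt(3)*exp(1/3)/5832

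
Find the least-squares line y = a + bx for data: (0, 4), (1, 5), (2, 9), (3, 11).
a = 7/2, b = 5/2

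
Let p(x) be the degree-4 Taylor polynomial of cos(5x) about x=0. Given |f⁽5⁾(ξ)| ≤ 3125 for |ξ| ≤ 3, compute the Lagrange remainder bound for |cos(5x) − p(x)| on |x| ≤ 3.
50625/8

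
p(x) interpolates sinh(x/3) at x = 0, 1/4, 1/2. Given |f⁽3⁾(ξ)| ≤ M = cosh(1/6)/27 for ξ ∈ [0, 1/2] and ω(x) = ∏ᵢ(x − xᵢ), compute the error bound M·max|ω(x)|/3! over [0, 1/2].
sqrt(3)*cosh(1/6)/46656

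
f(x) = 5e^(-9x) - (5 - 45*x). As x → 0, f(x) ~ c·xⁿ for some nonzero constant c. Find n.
2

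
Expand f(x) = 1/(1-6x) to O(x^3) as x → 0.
1 + 6*x + 36*x**2 + O(x**3)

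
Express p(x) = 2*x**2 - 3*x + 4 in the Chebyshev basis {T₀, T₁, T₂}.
(5)T₀ + (-3)T₁ + T₂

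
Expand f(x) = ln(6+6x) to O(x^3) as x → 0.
log(6) + x - x**2/2 + O(x**3)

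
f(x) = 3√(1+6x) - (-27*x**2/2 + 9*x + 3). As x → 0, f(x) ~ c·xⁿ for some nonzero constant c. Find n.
3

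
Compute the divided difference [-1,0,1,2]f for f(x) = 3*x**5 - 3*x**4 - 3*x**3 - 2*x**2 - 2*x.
6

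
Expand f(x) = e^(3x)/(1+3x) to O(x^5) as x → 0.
1 + 9*x**2/2 - 9*x**3 + 243*x**4/8 + O(x**5)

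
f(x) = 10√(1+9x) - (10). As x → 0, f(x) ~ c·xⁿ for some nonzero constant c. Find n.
1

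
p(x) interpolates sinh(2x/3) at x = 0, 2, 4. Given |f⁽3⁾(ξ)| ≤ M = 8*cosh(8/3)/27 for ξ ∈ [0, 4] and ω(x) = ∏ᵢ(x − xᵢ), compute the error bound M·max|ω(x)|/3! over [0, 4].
64*sqrt(3)*cosh(8/3)/729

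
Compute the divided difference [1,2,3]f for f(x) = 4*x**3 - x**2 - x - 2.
23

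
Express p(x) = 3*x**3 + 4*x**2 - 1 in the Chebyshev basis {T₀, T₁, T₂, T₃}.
T₀ + (9/4)T₁ + (2)T₂ + (3/4)T₃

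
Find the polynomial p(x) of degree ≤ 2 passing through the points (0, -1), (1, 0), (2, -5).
-3*x**2 + 4*x - 1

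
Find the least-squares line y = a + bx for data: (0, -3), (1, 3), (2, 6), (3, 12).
a = -27/10, b = 24/5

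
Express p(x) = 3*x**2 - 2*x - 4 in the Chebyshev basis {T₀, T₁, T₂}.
(-5/2)T₀ + (-2)T₁ + (3/2)T₂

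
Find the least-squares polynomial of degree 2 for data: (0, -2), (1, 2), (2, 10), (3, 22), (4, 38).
-2 + (2)x + (2)x²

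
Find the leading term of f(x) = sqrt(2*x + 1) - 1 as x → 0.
x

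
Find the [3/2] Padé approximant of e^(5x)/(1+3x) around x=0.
(6875*x**3/978 + 4425*x**2/652 + 660*x/163 + 1)/(-2485*x**2/652 + 334*x/163 + 1)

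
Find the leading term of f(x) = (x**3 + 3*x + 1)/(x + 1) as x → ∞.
x**2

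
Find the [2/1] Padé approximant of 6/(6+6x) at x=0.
1/(x + 1)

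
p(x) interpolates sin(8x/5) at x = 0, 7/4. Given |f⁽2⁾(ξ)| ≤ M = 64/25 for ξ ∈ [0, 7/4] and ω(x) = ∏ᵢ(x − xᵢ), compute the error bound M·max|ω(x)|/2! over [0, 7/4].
49/50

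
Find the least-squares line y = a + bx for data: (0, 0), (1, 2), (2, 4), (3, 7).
a = -1/5, b = 23/10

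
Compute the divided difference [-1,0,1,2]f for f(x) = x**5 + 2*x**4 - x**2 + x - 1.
9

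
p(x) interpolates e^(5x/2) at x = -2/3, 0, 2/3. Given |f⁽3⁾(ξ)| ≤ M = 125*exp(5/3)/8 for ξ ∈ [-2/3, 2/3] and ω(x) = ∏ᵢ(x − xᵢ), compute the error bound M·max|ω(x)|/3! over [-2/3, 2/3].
125*sqrt(3)*exp(5/3)/729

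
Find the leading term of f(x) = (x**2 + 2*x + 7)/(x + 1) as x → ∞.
x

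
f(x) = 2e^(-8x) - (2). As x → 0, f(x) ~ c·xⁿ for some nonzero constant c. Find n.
1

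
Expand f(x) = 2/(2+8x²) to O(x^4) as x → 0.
1 - 4*x**2 + O(x**4)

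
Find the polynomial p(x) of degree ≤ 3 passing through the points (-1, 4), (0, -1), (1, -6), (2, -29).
-3*x**3 - 2*x - 1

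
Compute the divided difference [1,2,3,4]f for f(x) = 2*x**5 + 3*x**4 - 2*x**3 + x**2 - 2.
158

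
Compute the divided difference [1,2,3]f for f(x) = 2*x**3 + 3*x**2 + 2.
15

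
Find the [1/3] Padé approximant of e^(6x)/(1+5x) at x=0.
(7*x/3 + 1)/(26*x**3 - 43*x**2/3 + 4*x/3 + 1)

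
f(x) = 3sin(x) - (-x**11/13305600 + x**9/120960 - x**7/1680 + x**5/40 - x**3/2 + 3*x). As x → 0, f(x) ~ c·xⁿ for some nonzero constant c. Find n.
13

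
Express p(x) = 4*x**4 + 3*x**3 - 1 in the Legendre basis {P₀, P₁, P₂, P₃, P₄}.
(-1/5)P₀ + (9/5)P₁ + (16/7)P₂ + (6/5)P₃ + (32/35)P₄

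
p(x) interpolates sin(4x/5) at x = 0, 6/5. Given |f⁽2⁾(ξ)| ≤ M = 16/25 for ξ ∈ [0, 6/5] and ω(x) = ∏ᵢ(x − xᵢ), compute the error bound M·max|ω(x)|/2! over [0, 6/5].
72/625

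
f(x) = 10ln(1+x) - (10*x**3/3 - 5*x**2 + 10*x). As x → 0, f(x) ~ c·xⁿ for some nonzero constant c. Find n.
4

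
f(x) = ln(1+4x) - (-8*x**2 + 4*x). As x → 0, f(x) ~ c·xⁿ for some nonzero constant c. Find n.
3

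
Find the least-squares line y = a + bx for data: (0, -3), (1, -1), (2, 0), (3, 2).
a = -29/10, b = 8/5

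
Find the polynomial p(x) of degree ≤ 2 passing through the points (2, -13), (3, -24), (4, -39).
-2*x**2 - x - 3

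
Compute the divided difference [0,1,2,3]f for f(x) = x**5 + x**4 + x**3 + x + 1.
32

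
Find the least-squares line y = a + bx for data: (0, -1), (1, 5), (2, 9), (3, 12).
a = -1/5, b = 43/10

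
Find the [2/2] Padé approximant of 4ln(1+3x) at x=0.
6*x*(3*x + 2)/(3*x**2/2 + 3*x + 1)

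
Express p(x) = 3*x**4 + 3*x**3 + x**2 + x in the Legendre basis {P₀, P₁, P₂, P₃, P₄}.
(14/15)P₀ + (14/5)P₁ + (50/21)P₂ + (6/5)P₃ + (24/35)P₄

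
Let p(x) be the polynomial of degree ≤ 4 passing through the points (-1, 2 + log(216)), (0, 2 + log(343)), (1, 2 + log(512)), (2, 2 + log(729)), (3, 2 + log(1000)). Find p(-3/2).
2 + log(17179869184*2**(25/32)*3**(121/128)*5**(105/128)*7**(5/32)/2542277241)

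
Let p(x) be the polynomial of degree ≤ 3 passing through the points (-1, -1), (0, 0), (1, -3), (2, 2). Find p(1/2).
-7/4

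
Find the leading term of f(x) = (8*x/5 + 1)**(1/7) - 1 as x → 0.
8*x/35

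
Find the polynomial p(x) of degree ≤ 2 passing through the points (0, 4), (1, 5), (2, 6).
x + 4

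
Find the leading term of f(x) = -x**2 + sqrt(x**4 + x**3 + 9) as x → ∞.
x/2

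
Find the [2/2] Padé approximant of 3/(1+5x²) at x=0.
3/(5*x**2 + 1)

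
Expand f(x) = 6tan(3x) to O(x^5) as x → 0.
18*x + 54*x**3 + O(x**5)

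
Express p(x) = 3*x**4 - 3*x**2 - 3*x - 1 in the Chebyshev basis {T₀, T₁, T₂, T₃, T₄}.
(-11/8)T₀ + (-3)T₁ + (3/8)T₄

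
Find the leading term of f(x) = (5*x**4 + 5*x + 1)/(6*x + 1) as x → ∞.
5*x**3/6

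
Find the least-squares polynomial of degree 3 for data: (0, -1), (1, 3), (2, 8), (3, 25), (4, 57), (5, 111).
-17/21 + (65/18)x + (-32/21)x² + (19/18)x³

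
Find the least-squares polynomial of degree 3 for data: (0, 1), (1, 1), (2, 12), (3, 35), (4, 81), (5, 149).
62/63 + (-82/27)x + (155/63)x² + (22/27)x³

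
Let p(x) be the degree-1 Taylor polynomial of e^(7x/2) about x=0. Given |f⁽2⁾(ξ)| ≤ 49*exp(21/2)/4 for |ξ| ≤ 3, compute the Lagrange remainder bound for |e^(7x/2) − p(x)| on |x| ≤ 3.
441*exp(21/2)/8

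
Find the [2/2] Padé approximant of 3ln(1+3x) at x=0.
9*x*(3*x + 2)/(2*(3*x**2/2 + 3*x + 1))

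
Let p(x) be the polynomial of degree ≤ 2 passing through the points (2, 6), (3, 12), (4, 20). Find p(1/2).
3/4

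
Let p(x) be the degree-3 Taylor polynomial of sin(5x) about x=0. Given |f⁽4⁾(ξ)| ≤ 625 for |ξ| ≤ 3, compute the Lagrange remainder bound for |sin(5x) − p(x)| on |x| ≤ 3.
16875/8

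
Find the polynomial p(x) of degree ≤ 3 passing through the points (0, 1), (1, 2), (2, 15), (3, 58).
3*x**3 - 3*x**2 + x + 1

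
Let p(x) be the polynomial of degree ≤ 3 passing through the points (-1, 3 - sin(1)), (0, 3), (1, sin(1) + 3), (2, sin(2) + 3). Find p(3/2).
5*sin(2)/16 + 7*sin(1)/8 + 3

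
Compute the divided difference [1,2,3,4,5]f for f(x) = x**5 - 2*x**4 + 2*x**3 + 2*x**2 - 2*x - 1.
13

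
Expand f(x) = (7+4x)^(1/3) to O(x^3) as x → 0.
7**(1/3) + 4*7**(1/3)*x/21 - 16*7**(1/3)*x**2/441 + O(x**3)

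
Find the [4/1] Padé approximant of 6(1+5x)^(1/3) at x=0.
(1250*x**4/81 - 400*x**3/27 + 20*x**2 + 32*x + 6)/(11*x/3 + 1)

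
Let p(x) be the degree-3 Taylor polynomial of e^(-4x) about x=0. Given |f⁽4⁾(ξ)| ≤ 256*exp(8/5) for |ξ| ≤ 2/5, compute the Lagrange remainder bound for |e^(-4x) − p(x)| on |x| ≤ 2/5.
512*exp(8/5)/1875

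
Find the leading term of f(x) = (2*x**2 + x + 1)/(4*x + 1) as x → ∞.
x/2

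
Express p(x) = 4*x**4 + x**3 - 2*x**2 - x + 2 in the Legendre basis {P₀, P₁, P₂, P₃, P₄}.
(32/15)P₀ + (-2/5)P₁ + (20/21)P₂ + (2/5)P₃ + (32/35)P₄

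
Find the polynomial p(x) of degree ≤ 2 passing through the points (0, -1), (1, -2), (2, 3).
3*x**2 - 4*x - 1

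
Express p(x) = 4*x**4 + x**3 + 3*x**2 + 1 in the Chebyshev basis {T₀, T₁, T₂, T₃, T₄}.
(4)T₀ + (3/4)T₁ + (7/2)T₂ + (1/4)T₃ + (1/2)T₄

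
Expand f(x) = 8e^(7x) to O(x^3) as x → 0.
8 + 56*x + 196*x**2 + O(x**3)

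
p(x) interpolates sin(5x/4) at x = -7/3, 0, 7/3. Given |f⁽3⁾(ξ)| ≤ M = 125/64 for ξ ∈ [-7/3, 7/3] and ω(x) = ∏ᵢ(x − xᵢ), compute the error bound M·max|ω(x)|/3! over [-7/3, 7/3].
42875*sqrt(3)/46656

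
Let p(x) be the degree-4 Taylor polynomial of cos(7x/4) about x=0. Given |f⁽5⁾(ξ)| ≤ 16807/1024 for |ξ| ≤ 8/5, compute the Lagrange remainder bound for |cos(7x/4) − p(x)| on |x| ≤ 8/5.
67228/46875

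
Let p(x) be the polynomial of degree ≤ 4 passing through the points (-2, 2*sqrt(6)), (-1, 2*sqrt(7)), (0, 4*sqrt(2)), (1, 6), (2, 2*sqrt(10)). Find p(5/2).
-315/16 - 45*sqrt(7)/16 + 35*sqrt(6)/64 + 315*sqrt(10)/64 + 189*sqrt(2)/16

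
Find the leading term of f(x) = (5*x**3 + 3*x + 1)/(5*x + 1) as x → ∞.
x**2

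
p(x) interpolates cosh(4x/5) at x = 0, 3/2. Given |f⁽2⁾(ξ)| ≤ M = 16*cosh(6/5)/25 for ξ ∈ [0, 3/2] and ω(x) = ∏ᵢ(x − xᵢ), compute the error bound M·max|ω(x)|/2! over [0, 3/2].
9*cosh(6/5)/50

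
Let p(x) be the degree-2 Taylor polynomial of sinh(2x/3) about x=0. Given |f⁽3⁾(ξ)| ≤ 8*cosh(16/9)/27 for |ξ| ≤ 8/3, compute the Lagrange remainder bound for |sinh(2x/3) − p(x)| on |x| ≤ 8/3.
2048*cosh(16/9)/2187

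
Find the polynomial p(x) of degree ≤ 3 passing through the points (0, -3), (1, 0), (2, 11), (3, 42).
2*x**3 - 2*x**2 + 3*x - 3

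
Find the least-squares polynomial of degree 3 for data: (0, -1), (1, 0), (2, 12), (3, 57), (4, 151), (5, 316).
-20/21 + (73/63)x + (-11/3)x² + (29/9)x³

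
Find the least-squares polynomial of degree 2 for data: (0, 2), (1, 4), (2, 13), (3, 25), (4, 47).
15/7 + (-83/70)x + (43/14)x²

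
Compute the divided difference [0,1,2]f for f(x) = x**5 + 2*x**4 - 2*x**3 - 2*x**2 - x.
21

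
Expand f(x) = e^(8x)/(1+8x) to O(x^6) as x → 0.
1 + 32*x**2 - 512*x**3/3 + 1536*x**4 - 180224*x**5/15 + O(x**6)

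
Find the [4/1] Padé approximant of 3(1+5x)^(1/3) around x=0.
(625*x**4/81 - 200*x**3/27 + 10*x**2 + 16*x + 3)/(11*x/3 + 1)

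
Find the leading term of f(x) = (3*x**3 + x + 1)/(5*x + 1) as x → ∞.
3*x**2/5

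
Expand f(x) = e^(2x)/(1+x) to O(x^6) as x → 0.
1 + x + x**2 + x**3/3 + x**4/3 - x**5/15 + O(x**6)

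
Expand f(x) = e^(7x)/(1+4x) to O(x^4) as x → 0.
1 + 3*x + 25*x**2/2 + 43*x**3/6 + O(x**4)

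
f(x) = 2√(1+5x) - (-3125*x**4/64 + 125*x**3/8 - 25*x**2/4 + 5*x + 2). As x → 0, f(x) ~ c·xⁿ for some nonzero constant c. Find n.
5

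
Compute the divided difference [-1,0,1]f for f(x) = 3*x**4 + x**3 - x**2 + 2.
2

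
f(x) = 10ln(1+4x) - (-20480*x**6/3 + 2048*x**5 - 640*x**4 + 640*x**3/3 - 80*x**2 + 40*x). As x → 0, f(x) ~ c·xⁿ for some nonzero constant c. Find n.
7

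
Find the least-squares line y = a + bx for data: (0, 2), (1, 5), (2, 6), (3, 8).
a = 12/5, b = 19/10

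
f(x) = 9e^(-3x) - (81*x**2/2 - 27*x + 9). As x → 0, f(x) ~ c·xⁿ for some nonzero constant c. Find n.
3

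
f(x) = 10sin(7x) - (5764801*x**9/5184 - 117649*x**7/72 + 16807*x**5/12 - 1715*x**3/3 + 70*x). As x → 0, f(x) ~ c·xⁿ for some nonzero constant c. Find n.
11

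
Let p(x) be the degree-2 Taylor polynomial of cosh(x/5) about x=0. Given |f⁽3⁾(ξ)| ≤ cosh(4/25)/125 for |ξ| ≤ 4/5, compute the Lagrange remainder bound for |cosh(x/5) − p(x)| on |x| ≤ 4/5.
32*cosh(4/25)/46875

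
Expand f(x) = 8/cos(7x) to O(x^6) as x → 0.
8 + 196*x**2 + 12005*x**4/3 + O(x**6)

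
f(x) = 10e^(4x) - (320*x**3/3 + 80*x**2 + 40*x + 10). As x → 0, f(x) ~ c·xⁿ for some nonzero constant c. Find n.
4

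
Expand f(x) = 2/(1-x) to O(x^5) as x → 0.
2 + 2*x + 2*x**2 + 2*x**3 + 2*x**4 + O(x**5)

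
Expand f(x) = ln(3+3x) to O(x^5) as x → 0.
log(3) + x - x**2/2 + x**3/3 - x**4/4 + O(x**5)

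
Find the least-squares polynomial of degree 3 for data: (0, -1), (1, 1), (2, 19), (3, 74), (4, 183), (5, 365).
-19/21 + (-7/9)x + (-16/21)x² + (28/9)x³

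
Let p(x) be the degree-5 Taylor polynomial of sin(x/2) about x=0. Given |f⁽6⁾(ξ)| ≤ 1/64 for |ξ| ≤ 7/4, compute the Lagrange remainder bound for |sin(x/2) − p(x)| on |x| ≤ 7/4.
117649/188743680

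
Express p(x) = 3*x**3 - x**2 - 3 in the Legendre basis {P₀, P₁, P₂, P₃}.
(-10/3)P₀ + (9/5)P₁ + (-2/3)P₂ + (6/5)P₃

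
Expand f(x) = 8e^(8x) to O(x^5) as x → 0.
8 + 64*x + 256*x**2 + 2048*x**3/3 + 4096*x**4/3 + O(x**5)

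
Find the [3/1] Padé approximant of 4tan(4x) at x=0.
256*x**3/3 + 16*x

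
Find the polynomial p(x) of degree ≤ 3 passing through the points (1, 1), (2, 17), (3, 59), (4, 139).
2*x**3 + x**2 - x - 1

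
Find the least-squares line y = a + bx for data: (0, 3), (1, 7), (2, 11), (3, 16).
a = 14/5, b = 43/10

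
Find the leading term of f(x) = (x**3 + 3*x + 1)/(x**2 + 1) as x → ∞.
x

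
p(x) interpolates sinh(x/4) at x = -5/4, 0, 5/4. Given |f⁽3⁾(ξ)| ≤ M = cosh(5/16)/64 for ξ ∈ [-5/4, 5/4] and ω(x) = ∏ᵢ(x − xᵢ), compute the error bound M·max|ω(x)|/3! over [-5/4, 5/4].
125*sqrt(3)*cosh(5/16)/110592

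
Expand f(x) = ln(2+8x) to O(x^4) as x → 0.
log(2) + 4*x - 8*x**2 + 64*x**3/3 + O(x**4)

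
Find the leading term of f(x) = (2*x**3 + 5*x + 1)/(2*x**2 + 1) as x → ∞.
x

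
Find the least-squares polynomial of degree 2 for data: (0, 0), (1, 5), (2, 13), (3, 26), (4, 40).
-4/35 + (247/70)x + (23/14)x²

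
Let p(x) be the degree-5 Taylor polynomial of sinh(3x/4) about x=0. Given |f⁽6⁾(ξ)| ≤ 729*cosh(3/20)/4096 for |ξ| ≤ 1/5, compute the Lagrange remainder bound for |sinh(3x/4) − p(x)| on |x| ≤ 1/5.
81*cosh(3/20)/5120000000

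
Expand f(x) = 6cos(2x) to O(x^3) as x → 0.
6 - 12*x**2 + O(x**3)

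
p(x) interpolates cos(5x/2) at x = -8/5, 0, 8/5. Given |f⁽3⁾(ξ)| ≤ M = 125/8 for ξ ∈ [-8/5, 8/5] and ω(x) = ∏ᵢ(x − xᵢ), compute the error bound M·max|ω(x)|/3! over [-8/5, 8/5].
64*sqrt(3)/27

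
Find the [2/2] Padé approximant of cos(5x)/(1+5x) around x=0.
(-175*x**2/12 + 5*x/6 + 1)/(25*x**2/12 + 35*x/6 + 1)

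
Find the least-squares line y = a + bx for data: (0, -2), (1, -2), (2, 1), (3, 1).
a = -23/10, b = 6/5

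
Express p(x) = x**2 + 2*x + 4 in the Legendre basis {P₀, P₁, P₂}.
(13/3)P₀ + (2)P₁ + (2/3)P₂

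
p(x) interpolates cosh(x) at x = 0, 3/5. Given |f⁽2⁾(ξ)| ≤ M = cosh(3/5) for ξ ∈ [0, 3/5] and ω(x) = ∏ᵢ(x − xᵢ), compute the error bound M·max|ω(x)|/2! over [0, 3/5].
9*cosh(3/5)/200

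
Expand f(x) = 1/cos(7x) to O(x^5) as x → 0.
1 + 49*x**2/2 + 12005*x**4/24 + O(x**5)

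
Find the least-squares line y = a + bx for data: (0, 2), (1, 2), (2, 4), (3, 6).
a = 7/5, b = 7/5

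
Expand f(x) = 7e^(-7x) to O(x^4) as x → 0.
7 - 49*x + 343*x**2/2 - 2401*x**3/6 + O(x**4)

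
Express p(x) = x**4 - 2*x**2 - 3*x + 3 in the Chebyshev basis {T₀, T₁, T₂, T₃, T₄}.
(19/8)T₀ + (-3)T₁ + (-1/2)T₂ + (1/8)T₄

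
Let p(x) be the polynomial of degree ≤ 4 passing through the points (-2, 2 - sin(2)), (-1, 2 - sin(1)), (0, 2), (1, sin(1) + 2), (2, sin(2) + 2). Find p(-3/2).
-7*sin(1)/8 - 5*sin(2)/16 + 2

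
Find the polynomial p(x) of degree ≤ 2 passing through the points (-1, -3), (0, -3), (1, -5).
-x**2 - x - 3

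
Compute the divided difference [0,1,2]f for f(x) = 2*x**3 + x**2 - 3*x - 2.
7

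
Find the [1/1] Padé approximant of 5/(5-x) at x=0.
1/(1 - x/5)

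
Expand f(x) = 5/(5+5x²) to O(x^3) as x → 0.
1 - x**2 + O(x**3)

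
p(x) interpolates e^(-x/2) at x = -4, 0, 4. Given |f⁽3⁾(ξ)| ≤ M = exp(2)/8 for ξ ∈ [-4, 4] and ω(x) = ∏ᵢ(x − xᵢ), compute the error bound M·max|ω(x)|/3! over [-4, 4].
8*sqrt(3)*exp(2)/27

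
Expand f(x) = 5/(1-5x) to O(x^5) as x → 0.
5 + 25*x + 125*x**2 + 625*x**3 + 3125*x**4 + O(x**5)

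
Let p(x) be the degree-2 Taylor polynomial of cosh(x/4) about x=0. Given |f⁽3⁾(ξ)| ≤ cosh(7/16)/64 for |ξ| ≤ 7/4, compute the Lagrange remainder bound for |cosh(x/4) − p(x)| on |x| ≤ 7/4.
343*cosh(7/16)/24576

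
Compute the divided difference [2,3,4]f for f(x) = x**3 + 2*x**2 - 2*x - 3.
11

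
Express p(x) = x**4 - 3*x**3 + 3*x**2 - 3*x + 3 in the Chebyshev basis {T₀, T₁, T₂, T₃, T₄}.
(39/8)T₀ + (-21/4)T₁ + (2)T₂ + (-3/4)T₃ + (1/8)T₄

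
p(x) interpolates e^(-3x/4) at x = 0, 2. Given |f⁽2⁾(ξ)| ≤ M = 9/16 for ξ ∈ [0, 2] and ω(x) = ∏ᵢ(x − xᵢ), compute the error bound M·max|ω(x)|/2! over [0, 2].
9/32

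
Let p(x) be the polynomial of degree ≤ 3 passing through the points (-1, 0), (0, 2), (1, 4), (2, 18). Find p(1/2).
9/4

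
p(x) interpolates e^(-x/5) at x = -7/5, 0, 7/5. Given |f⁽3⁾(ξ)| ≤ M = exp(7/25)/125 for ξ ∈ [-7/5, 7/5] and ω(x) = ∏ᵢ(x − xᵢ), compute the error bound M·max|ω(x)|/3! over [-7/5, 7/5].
343*sqrt(3)*exp(7/25)/421875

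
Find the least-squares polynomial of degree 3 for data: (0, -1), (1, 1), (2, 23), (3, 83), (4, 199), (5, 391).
-67/63 + (-253/189)x + (61/126)x² + (167/54)x³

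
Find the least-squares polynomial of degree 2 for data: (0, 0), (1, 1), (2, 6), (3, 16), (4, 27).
-8/35 + (-17/70)x + (25/14)x²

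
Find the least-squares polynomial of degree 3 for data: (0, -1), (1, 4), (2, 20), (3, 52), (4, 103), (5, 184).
-74/63 + (70/27)x + (130/63)x² + (26/27)x³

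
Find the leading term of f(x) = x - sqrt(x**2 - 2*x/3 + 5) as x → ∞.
1/3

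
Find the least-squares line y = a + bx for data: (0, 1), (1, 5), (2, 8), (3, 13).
a = 9/10, b = 39/10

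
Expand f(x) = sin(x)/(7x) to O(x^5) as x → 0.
1/7 - x**2/42 + x**4/840 + O(x**5)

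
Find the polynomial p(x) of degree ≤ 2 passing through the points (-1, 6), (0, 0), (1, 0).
3*x**2 - 3*x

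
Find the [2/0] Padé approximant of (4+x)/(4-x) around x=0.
x**2/8 + x/2 + 1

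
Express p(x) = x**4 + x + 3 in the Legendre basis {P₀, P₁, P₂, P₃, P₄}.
(16/5)P₀ + P₁ + (4/7)P₂ + (8/35)P₄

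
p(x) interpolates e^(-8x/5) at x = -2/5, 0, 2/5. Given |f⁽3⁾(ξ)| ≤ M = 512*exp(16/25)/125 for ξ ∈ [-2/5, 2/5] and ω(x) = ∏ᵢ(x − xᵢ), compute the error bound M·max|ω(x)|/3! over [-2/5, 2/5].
4096*sqrt(3)*exp(16/25)/421875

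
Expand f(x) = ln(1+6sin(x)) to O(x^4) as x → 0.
6*x - 18*x**2 + 71*x**3 + O(x**4)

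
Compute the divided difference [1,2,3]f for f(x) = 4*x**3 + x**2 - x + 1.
25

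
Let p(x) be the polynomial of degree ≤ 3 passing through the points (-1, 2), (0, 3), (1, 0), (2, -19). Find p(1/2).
11/4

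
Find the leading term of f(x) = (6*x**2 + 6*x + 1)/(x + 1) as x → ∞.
6*x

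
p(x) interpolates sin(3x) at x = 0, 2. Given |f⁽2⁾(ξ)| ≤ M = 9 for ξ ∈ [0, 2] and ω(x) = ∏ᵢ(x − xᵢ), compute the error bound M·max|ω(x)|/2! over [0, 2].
9/2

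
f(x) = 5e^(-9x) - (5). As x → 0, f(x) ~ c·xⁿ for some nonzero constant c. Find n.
1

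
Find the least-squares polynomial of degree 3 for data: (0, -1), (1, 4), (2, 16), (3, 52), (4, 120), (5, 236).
-113/126 + (467/108)x + (-251/126)x² + (229/108)x³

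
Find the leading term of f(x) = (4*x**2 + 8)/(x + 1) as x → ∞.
4*x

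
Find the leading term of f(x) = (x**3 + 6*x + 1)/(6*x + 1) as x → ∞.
x**2/6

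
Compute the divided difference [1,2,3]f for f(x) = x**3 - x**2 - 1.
5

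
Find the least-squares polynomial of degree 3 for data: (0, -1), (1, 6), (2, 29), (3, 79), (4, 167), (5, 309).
-73/63 + (1633/378)x + (305/252)x² + (223/108)x³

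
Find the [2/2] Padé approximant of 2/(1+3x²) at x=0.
2/(3*x**2 + 1)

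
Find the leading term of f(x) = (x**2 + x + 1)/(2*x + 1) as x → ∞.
x/2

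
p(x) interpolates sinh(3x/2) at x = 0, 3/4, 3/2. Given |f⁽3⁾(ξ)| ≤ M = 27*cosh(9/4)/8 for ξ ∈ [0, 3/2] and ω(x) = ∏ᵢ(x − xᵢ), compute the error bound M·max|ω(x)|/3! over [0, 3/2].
27*sqrt(3)*cosh(9/4)/512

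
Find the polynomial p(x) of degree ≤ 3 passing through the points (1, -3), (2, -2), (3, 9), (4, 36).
x**3 - x**2 - 3*x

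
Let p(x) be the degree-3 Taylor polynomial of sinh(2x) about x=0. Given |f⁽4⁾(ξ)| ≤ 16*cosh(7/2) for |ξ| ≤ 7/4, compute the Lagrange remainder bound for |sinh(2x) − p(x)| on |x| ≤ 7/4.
2401*cosh(7/2)/384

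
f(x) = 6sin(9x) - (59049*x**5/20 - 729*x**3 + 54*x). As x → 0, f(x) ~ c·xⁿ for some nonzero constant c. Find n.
7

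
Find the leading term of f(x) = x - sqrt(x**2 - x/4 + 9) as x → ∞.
1/8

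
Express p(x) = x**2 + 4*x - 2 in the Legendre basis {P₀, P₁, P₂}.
(-5/3)P₀ + (4)P₁ + (2/3)P₂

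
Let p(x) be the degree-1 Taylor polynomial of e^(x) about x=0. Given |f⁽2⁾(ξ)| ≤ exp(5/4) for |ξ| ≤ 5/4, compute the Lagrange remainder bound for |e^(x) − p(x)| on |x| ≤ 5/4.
25*exp(5/4)/32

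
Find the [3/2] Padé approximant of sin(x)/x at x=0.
(1 - 7*x**2/60)/(x**2/20 + 1)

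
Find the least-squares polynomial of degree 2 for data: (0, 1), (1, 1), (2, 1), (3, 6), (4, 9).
34/35 + (-73/70)x + (11/14)x²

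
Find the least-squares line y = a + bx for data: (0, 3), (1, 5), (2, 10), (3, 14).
a = 23/10, b = 19/5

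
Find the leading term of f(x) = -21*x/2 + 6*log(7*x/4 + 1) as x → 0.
-147*x**2/16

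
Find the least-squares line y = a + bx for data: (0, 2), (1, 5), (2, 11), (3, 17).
a = 11/10, b = 51/10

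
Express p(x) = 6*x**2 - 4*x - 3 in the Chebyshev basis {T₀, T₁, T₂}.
(-4)T₁ + (3)T₂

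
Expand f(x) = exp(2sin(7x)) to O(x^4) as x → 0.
1 + 14*x + 98*x**2 + 343*x**3 + O(x**4)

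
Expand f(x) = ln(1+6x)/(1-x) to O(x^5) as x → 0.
6*x - 12*x**2 + 60*x**3 - 264*x**4 + O(x**5)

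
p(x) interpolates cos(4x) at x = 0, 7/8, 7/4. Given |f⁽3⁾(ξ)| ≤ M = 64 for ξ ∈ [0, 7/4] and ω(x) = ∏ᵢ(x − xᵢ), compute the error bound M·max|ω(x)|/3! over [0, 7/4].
343*sqrt(3)/216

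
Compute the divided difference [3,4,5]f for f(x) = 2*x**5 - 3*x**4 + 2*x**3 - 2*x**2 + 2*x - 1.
1051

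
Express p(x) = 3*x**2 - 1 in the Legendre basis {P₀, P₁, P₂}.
(2)P₂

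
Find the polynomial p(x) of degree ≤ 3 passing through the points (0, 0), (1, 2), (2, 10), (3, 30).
x**3 + x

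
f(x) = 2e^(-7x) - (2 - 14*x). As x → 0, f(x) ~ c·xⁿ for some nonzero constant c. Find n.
2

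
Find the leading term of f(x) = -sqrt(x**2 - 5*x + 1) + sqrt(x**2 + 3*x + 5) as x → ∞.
4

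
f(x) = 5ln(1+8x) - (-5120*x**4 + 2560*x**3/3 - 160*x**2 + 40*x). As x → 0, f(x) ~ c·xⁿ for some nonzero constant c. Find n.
5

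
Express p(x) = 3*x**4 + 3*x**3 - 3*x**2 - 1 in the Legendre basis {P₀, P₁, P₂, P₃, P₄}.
(-7/5)P₀ + (9/5)P₁ + (-2/7)P₂ + (6/5)P₃ + (24/35)P₄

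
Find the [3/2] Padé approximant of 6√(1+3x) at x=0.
(81*x**3/16 + 243*x**2/8 + 27*x + 6)/(27*x**2/16 + 3*x + 1)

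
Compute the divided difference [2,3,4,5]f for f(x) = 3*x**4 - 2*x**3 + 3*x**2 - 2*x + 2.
40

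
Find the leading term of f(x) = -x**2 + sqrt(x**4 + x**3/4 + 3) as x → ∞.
x/8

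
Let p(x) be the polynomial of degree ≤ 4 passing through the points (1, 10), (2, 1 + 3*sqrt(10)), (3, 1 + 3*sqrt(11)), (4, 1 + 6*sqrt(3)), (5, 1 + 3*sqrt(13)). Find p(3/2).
-105*sqrt(11)/64 - 15*sqrt(13)/128 + 21*sqrt(3)/16 + 443/128 + 105*sqrt(10)/32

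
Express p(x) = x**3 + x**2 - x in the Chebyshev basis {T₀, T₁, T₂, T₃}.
(1/2)T₀ + (-1/4)T₁ + (1/2)T₂ + (1/4)T₃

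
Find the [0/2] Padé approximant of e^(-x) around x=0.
1/(x**2/2 + x + 1)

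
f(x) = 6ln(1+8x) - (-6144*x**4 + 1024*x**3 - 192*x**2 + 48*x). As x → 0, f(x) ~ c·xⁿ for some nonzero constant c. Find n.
5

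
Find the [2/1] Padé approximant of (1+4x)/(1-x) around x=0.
(4*x + 1)/(1 - x)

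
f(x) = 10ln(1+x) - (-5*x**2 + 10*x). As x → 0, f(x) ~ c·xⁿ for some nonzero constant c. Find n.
3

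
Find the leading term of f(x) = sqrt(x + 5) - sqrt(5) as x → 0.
sqrt(5)*x/10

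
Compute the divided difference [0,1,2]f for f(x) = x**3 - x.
3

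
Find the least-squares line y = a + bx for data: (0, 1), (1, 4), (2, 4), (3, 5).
a = 17/10, b = 6/5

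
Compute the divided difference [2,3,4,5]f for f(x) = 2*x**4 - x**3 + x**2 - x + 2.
27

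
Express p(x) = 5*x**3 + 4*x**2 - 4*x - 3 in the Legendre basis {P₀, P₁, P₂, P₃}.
(-5/3)P₀ - P₁ + (8/3)P₂ + (2)P₃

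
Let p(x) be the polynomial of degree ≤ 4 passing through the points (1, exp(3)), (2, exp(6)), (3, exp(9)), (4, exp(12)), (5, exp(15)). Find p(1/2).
(-180*exp(9) - 420*exp(3) + 315 + 378*exp(6) + 35*exp(12))*exp(3)/128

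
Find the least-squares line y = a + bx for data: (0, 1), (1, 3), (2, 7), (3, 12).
a = 1/5, b = 37/10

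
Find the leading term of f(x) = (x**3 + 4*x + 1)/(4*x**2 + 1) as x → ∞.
x/4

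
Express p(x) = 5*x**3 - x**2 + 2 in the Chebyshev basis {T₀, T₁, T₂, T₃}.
(3/2)T₀ + (15/4)T₁ + (-1/2)T₂ + (5/4)T₃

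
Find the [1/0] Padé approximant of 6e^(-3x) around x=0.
6 - 18*x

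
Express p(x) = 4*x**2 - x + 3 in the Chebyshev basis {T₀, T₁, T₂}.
(5)T₀ - T₁ + (2)T₂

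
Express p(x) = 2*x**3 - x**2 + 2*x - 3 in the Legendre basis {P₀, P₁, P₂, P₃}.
(-10/3)P₀ + (16/5)P₁ + (-2/3)P₂ + (4/5)P₃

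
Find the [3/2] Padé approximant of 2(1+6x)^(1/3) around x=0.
(112*x**3/15 + 168*x**2/5 + 84*x/5 + 2)/(8*x**2 + 32*x/5 + 1)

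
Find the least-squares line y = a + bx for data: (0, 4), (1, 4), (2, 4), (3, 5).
a = 19/5, b = 3/10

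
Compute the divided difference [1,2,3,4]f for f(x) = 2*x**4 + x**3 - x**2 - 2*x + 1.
21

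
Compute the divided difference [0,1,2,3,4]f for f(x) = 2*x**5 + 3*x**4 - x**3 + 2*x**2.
23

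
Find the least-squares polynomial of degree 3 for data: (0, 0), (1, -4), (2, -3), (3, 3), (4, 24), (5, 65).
-5/21 + (-37/18)x + (-155/84)x² + (35/36)x³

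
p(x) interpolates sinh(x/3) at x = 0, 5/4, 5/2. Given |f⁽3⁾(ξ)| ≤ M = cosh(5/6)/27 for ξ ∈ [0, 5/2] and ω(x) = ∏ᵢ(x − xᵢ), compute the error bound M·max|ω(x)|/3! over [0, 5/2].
125*sqrt(3)*cosh(5/6)/46656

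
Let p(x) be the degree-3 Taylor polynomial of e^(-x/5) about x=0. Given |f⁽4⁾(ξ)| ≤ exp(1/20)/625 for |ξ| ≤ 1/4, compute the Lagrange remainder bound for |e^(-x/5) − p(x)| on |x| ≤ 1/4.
exp(1/20)/3840000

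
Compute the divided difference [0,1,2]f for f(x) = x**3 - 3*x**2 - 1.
0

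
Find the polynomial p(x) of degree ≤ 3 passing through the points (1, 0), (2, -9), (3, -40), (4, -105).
-2*x**3 + x**2 + 2*x - 1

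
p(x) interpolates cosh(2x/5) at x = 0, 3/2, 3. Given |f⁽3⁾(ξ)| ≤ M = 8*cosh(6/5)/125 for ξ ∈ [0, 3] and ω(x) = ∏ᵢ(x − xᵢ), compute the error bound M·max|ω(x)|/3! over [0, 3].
sqrt(3)*cosh(6/5)/125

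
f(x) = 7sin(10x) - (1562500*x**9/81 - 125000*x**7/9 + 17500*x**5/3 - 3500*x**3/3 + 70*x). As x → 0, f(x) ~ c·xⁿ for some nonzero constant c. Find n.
11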